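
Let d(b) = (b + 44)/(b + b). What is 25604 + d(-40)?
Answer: 512079/20 ≈ 25604.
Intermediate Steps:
d(b) = (44 + b)/(2*b) (d(b) = (44 + b)/((2*b)) = (44 + b)*(1/(2*b)) = (44 + b)/(2*b))
25604 + d(-40) = 25604 + (½)*(44 - 40)/(-40) = 25604 + (½)*(-1/40)*4 = 25604 - 1/20 = 512079/20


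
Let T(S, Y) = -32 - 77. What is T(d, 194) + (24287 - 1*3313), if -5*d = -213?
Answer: 20865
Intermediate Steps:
d = 213/5 (d = -1/5*(-213) = 213/5 ≈ 42.600)
T(S, Y) = -109
T(d, 194) + (24287 - 1*3313) = -109 + (24287 - 1*3313) = -109 + (24287 - 3313) = -109 + 20974 = 20865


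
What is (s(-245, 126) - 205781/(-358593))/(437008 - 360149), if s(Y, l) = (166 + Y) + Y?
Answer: -5042537/1198308669 ≈ -0.0042080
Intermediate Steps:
s(Y, l) = 166 + 2*Y
(s(-245, 126) - 205781/(-358593))/(437008 - 360149) = ((166 + 2*(-245)) - 205781/(-358593))/(437008 - 360149) = ((166 - 490) - 205781*(-1/358593))/76859 = (-324 + 8947/15591)*(1/76859) = -5042537/15591*1/76859 = -5042537/1198308669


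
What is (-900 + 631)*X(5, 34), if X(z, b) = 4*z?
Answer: -5380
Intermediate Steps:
(-900 + 631)*X(5, 34) = (-900 + 631)*(4*5) = -269*20 = -5380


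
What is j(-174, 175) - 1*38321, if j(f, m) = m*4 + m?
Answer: -37446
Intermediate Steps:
j(f, m) = 5*m (j(f, m) = 4*m + m = 5*m)
j(-174, 175) - 1*38321 = 5*175 - 1*38321 = 875 - 38321 = -37446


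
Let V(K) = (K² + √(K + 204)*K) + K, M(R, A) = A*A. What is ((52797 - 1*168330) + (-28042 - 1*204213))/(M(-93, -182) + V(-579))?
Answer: -127911557368/135392257171 - 1006846260*I*√15/135392257171 ≈ -0.94475 - 0.028802*I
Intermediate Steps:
M(R, A) = A²
V(K) = K + K² + K*√(204 + K) (V(K) = (K² + √(204 + K)*K) + K = (K² + K*√(204 + K)) + K = K + K² + K*√(204 + K))
((52797 - 1*168330) + (-28042 - 1*204213))/(M(-93, -182) + V(-579)) = ((52797 - 1*168330) + (-28042 - 1*204213))/((-182)² - 579*(1 - 579 + √(204 - 579))) = ((52797 - 168330) + (-28042 - 204213))/(33124 - 579*(1 - 579 + √(-375))) = (-115533 - 232255)/(33124 - 579*(1 - 579 + 5*I*√15)) = -347788/(33124 - 579*(-578 + 5*I*√15)) = -347788/(33124 + (334662 - 2895*I*√15)) = -347788/(367786 - 2895*I*√15)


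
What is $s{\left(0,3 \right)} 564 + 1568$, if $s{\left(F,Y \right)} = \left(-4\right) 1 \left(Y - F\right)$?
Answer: $-5200$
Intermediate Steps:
$s{\left(F,Y \right)} = - 4 Y + 4 F$ ($s{\left(F,Y \right)} = - 4 \left(Y - F\right) = - 4 Y + 4 F$)
$s{\left(0,3 \right)} 564 + 1568 = \left(\left(-4\right) 3 + 4 \cdot 0\right) 564 + 1568 = \left(-12 + 0\right) 564 + 1568 = \left(-12\right) 564 + 1568 = -6768 + 1568 = -5200$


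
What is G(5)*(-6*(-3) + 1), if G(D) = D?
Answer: 95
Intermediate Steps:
G(5)*(-6*(-3) + 1) = 5*(-6*(-3) + 1) = 5*(18 + 1) = 5*19 = 95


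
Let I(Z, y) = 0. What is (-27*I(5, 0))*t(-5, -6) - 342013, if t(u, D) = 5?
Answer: -342013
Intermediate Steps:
(-27*I(5, 0))*t(-5, -6) - 342013 = -27*0*5 - 342013 = 0*5 - 342013 = 0 - 342013 = -342013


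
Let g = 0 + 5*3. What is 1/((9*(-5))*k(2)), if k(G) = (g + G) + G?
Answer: -1/855 ≈ -0.0011696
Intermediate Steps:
g = 15 (g = 0 + 15 = 15)
k(G) = 15 + 2*G (k(G) = (15 + G) + G = 15 + 2*G)
1/((9*(-5))*k(2)) = 1/((9*(-5))*(15 + 2*2)) = 1/(-45*(15 + 4)) = 1/(-45*19) = 1/(-855) = -1/855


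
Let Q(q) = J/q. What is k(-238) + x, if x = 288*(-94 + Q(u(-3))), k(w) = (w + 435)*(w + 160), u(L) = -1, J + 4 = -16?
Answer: -36678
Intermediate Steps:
J = -20 (J = -4 - 16 = -20)
k(w) = (160 + w)*(435 + w) (k(w) = (435 + w)*(160 + w) = (160 + w)*(435 + w))
Q(q) = -20/q
x = -21312 (x = 288*(-94 - 20/(-1)) = 288*(-94 - 20*(-1)) = 288*(-94 + 20) = 288*(-74) = -21312)
k(-238) + x = (69600 + (-238)**2 + 595*(-238)) - 21312 = (69600 + 56644 - 141610) - 21312 = -15366 - 21312 = -36678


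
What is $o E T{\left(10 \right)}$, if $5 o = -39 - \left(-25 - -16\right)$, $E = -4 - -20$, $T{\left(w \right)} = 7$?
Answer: $-672$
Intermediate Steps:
$E = 16$ ($E = -4 + 20 = 16$)
$o = -6$ ($o = \frac{-39 - \left(-25 - -16\right)}{5} = \frac{-39 - \left(-25 + 16\right)}{5} = \frac{-39 - -9}{5} = \frac{-39 + 9}{5} = \frac{1}{5} \left(-30\right) = -6$)
$o E T{\left(10 \right)} = \left(-6\right) 16 \cdot 7 = \left(-96\right) 7 = -672$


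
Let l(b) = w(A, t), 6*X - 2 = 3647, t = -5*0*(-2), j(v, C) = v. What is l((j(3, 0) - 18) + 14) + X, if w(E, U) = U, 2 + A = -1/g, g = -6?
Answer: 3649/6 ≈ 608.17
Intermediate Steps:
t = 0 (t = 0*(-2) = 0)
X = 3649/6 (X = 1/3 + (1/6)*3647 = 1/3 + 3647/6 = 3649/6 ≈ 608.17)
A = -11/6 (A = -2 - 1/(-6) = -2 - 1*(-1/6) = -2 + 1/6 = -11/6 ≈ -1.8333)
l(b) = 0
l((j(3, 0) - 18) + 14) + X = 0 + 3649/6 = 3649/6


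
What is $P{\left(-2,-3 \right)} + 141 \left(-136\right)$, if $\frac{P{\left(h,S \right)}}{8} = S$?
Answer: $-19200$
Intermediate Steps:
$P{\left(h,S \right)} = 8 S$
$P{\left(-2,-3 \right)} + 141 \left(-136\right) = 8 \left(-3\right) + 141 \left(-136\right) = -24 - 19176 = -19200$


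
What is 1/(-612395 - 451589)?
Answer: -1/1063984 ≈ -9.3986e-7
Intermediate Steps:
1/(-612395 - 451589) = 1/(-1063984) = -1/1063984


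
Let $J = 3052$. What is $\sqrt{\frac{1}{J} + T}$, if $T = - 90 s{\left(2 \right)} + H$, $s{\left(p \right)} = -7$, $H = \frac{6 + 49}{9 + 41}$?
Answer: $\frac{\sqrt{36740704665}}{7630} \approx 25.122$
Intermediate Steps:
$H = \frac{11}{10}$ ($H = \frac{55}{50} = 55 \cdot \frac{1}{50} = \frac{11}{10} \approx 1.1$)
$T = \frac{6311}{10}$ ($T = \left(-90\right) \left(-7\right) + \frac{11}{10} = 630 + \frac{11}{10} = \frac{6311}{10} \approx 631.1$)
$\sqrt{\frac{1}{J} + T} = \sqrt{\frac{1}{3052} + \frac{6311}{10}} = \sqrt{\frac{9630591}{15260}} = \frac{\sqrt{36740704665}}{7630}$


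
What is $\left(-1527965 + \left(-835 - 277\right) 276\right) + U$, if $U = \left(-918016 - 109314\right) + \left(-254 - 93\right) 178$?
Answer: $-2923973$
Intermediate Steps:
$U = -1089096$ ($U = -1027330 - 61766 = -1089096$)
$\left(-1527965 + \left(-835 - 277\right) 276\right) + U = \left(-1527965 + \left(-835 - 277\right) 276\right) - 1089096 = \left(-1527965 - 306912\right) - 1089096 = -1834877 - 1089096 = -2923973$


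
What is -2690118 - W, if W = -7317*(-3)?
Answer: -2712069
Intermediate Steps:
W = 21951
-2690118 - W = -2690118 - 1*21951 = -2690118 - 21951 = -2712069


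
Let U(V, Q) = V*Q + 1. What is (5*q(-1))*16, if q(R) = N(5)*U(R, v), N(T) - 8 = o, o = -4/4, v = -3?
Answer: 2240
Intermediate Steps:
o = -1 (o = -4*¼ = -1)
N(T) = 7 (N(T) = 8 - 1 = 7)
U(V, Q) = 1 + Q*V (U(V, Q) = Q*V + 1 = 1 + Q*V)
q(R) = 7 - 21*R (q(R) = 7*(1 - 3*R) = 7 - 21*R)
(5*q(-1))*16 = (5*(7 - 21*(-1)))*16 = (5*(7 + 21))*16 = (5*28)*16 = 140*16 = 2240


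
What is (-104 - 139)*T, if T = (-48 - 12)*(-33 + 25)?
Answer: -116640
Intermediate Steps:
T = 480 (T = -60*(-8) = 480)
(-104 - 139)*T = (-104 - 139)*480 = -243*480 = -116640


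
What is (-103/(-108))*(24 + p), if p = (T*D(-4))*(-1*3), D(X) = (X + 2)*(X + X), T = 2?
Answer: -206/3 ≈ -68.667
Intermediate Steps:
D(X) = 2*X*(2 + X) (D(X) = (2 + X)*(2*X) = 2*X*(2 + X))
p = -96 (p = (2*(2*(-4)*(2 - 4)))*(-1*3) = (2*(2*(-4)*(-2)))*(-3) = (2*16)*(-3) = 32*(-3) = -96)
(-103/(-108))*(24 + p) = (-103/(-108))*(24 - 96) = -103*(-1/108)*(-72) = (103/108)*(-72) = -206/3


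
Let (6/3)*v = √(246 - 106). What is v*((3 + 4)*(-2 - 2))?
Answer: -28*√35 ≈ -165.65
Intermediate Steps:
v = √35 (v = √(246 - 106)/2 = √140/2 = (2*√35)/2 = √35 ≈ 5.9161)
v*((3 + 4)*(-2 - 2)) = √35*((3 + 4)*(-2 - 2)) = √35*(7*(-4)) = √35*(-28) = -28*√35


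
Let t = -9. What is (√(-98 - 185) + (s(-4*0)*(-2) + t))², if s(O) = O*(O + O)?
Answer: (9 - I*√283)² ≈ -202.0 - 302.81*I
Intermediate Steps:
s(O) = 2*O² (s(O) = O*(2*O) = 2*O²)
(√(-98 - 185) + (s(-4*0)*(-2) + t))² = (√(-98 - 185) + ((2*(-4*0)²)*(-2) - 9))² = (√(-283) + ((2*0²)*(-2) - 9))² = (I*√283 + ((2*0)*(-2) - 9))² = (I*√283 + (0*(-2) - 9))² = (I*√283 + (0 - 9))² = (I*√283 - 9)² = (-9 + I*√283)²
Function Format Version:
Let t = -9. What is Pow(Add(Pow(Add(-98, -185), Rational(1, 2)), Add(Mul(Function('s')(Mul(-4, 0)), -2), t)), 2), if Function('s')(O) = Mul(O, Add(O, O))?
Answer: Pow(Add(9, Mul(-1, I, Pow(283, Rational(1, 2)))), 2) ≈ Add(-202.00, Mul(-302.81, I))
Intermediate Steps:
Function('s')(O) = Mul(2, Pow(O, 2)) (Function('s')(O) = Mul(O, Mul(2, O)) = Mul(2, Pow(O, 2)))
Pow(Add(Pow(Add(-98, -185), Rational(1, 2)), Add(Mul(Function('s')(Mul(-4, 0)), -2), t)), 2) = Pow(Add(Pow(Add(-98, -185), Rational(1, 2)), Add(Mul(Mul(2, Pow(Mul(-4, 0), 2)), -2), -9)), 2) = Pow(Add(Pow(-283, Rational(1, 2)), Add(Mul(Mul(2, Pow(0, 2)), -2), -9)), 2) = Pow(Add(Mul(I, Pow(283, Rational(1, 2))), Add(Mul(Mul(2, 0), -2), -9)), 2) = Pow(Add(Mul(I, Pow(283, Rational(1, 2))), Add(Mul(0, -2), -9)), 2) = Pow(Add(Mul(I, Pow(283, Rational(1, 2))), Add(0, -9)), 2) = Pow(Add(Mul(I, Pow(283, Rational(1, 2))), -9), 2) = Pow(Add(-9, Mul(I, Pow(283, Rational(1, 2)))), 2)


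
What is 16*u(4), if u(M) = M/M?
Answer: 16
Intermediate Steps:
u(M) = 1
16*u(4) = 16*1 = 16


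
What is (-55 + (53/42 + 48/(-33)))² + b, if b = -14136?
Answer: -2367045383/213444 ≈ -11090.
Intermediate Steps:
(-55 + (53/42 + 48/(-33)))² + b = (-55 + (53/42 + 48/(-33)))² - 14136 = (-55 + (53*(1/42) + 48*(-1/33)))² - 14136 = (-55 + (53/42 - 16/11))² - 14136 = (-55 - 89/462)² - 14136 = (-25499/462)² - 14136 = 650199001/213444 - 14136 = -2367045383/213444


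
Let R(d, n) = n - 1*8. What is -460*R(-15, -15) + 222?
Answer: 10802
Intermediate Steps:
R(d, n) = -8 + n (R(d, n) = n - 8 = -8 + n)
-460*R(-15, -15) + 222 = -460*(-8 - 15) + 222 = -460*(-23) + 222 = 10580 + 222 = 10802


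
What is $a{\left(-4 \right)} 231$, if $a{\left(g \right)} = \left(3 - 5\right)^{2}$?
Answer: $924$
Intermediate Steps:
$a{\left(g \right)} = 4$ ($a{\left(g \right)} = \left(-2\right)^{2} = 4$)
$a{\left(-4 \right)} 231 = 4 \cdot 231 = 924$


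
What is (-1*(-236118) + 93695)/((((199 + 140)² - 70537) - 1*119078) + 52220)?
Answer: -329813/22474 ≈ -14.675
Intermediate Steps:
(-1*(-236118) + 93695)/((((199 + 140)² - 70537) - 1*119078) + 52220) = (236118 + 93695)/(((339² - 70537) - 119078) + 52220) = 329813/(((114921 - 70537) - 119078) + 52220) = 329813/((44384 - 119078) + 52220) = 329813/(-74694 + 52220) = 329813/(-22474) = 329813*(-1/22474) = -329813/22474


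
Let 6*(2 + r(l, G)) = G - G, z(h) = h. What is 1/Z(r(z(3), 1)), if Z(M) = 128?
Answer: 1/128 ≈ 0.0078125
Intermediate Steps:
r(l, G) = -2 (r(l, G) = -2 + (G - G)/6 = -2 + (⅙)*0 = -2 + 0 = -2)
1/Z(r(z(3), 1)) = 1/128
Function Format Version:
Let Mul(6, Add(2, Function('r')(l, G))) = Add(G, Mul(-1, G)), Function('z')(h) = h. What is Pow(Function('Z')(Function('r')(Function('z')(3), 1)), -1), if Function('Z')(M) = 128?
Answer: Rational(1, 128) ≈ 0.0078125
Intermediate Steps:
Function('r')(l, G) = -2 (Function('r')(l, G) = Add(-2, Mul(Rational(1, 6), Add(G, Mul(-1, G)))) = Add(-2, Mul(Rational(1, 6), 0)) = Add(-2, 0) = -2)
Pow(Function('Z')(Function('r')(Function('z')(3), 1)), -1) = Pow(128, -1) = Rational(1, 128)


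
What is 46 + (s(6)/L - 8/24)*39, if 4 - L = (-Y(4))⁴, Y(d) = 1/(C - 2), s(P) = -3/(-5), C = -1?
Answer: 62772/1615 ≈ 38.868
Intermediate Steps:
s(P) = ⅗ (s(P) = -3*(-⅕) = ⅗)
Y(d) = -⅓ (Y(d) = 1/(-1 - 2) = 1/(-3) = -⅓)
L = 323/81 (L = 4 - (-1*(-⅓))⁴ = 4 - (⅓)⁴ = 4 - 1*1/81 = 4 - 1/81 = 323/81 ≈ 3.9877)
46 + (s(6)/L - 8/24)*39 = 46 + (3/(5*(323/81)) - 8/24)*39 = 46 + ((⅗)*(81/323) - 8*1/24)*39 = 46 + (243/1615 - ⅓)*39 = 46 - 886/4845*39 = 46 - 11518/1615 = 62772/1615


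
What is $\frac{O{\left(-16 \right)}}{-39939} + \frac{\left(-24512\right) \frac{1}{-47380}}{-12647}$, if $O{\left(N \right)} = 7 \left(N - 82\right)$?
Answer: $\frac{102520602298}{5983010573385} \approx 0.017135$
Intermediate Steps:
$O{\left(N \right)} = -574 + 7 N$ ($O{\left(N \right)} = 7 \left(-82 + N\right) = -574 + 7 N$)
$\frac{O{\left(-16 \right)}}{-39939} + \frac{\left(-24512\right) \frac{1}{-47380}}{-12647} = \frac{-574 + 7 \left(-16\right)}{-39939} + \frac{\left(-24512\right) \frac{1}{-47380}}{-12647} = \left(-574 - 112\right) \left(- \frac{1}{39939}\right) + \left(-24512\right) \left(- \frac{1}{47380}\right) \left(- \frac{1}{12647}\right) = \left(-686\right) \left(- \frac{1}{39939}\right) + \frac{6128}{11845} \left(- \frac{1}{12647}\right) = \frac{686}{39939} - \frac{6128}{149803715} = \frac{102520602298}{5983010573385}$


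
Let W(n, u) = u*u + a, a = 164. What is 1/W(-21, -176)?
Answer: 1/31140 ≈ 3.2113e-5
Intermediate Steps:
W(n, u) = 164 + u² (W(n, u) = u*u + 164 = u² + 164 = 164 + u²)
1/W(-21, -176) = 1/(164 + (-176)²) = 1/(164 + 30976) = 1/31140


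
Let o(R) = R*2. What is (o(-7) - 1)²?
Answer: 225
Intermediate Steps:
o(R) = 2*R
(o(-7) - 1)² = (2*(-7) - 1)² = (-14 - 1)² = (-15)² = 225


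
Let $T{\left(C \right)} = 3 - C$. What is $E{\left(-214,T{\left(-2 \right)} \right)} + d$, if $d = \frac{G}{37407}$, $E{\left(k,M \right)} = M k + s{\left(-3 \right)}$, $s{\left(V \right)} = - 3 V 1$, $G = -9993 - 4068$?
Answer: $- \frac{13234296}{12469} \approx -1061.4$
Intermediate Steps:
$G = -14061$ ($G = -9993 - 4068 = -14061$)
$s{\left(V \right)} = - 3 V$
$E{\left(k,M \right)} = 9 + M k$ ($E{\left(k,M \right)} = M k - -9 = M k + 9 = 9 + M k$)
$d = - \frac{4687}{12469}$ ($d = - \frac{14061}{37407} = \left(-14061\right) \frac{1}{37407} = - \frac{4687}{12469} \approx -0.37589$)
$E{\left(-214,T{\left(-2 \right)} \right)} + d = \left(9 + \left(3 - -2\right) \left(-214\right)\right) - \frac{4687}{12469} = \left(9 + \left(3 + 2\right) \left(-214\right)\right) - \frac{4687}{12469} = \left(9 + 5 \left(-214\right)\right) - \frac{4687}{12469} = \left(9 - 1070\right) - \frac{4687}{12469} = -1061 - \frac{4687}{12469} = - \frac{13234296}{12469}$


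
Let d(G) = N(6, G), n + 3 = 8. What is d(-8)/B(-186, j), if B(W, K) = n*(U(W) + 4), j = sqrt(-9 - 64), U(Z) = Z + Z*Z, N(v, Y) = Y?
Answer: -4/86035 ≈ -4.6493e-5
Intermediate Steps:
n = 5 (n = -3 + 8 = 5)
d(G) = G
U(Z) = Z + Z**2
j = I*sqrt(73) (j = sqrt(-73) = I*sqrt(73) ≈ 8.544*I)
B(W, K) = 20 + 5*W*(1 + W) (B(W, K) = 5*(W*(1 + W) + 4) = 5*(4 + W*(1 + W)) = 20 + 5*W*(1 + W))
d(-8)/B(-186, j) = -8/(20 + 5*(-186)*(1 - 186)) = -8/(20 + 5*(-186)*(-185)) = -8/(20 + 172050) = -8/172070 = -8*1/172070 = -4/86035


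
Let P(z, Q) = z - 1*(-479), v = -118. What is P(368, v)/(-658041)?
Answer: -847/658041 ≈ -0.0012872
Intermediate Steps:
P(z, Q) = 479 + z (P(z, Q) = z + 479 = 479 + z)
P(368, v)/(-658041) = (479 + 368)/(-658041) = 847*(-1/658041) = -847/658041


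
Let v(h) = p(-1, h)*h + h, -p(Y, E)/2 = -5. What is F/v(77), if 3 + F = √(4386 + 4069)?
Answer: -3/847 + √8455/847 ≈ 0.10502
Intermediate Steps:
F = -3 + √8455 (F = -3 + √(4386 + 4069) = -3 + √8455 ≈ 88.951)
p(Y, E) = 10 (p(Y, E) = -2*(-5) = 10)
v(h) = 11*h (v(h) = 10*h + h = 11*h)
F/v(77) = (-3 + √8455)/((11*77)) = (-3 + √8455)/847 = (-3 + √8455)*(1/847) = -3/847 + √8455/847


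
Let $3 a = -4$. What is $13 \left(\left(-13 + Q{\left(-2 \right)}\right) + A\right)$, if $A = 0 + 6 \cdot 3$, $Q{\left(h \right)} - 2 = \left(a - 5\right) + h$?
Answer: $- \frac{52}{3} \approx -17.333$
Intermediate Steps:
$a = - \frac{4}{3}$ ($a = \frac{1}{3} \left(-4\right) = - \frac{4}{3} \approx -1.3333$)
$Q{\left(h \right)} = - \frac{13}{3} + h$ ($Q{\left(h \right)} = 2 + \left(\left(- \frac{4}{3} - 5\right) + h\right) = 2 + \left(- \frac{19}{3} + h\right) = - \frac{13}{3} + h$)
$A = 18$ ($A = 0 + 18 = 18$)
$13 \left(\left(-13 + Q{\left(-2 \right)}\right) + A\right) = 13 \left(\left(-13 - \frac{19}{3}\right) + 18\right) = 13 \left(- \frac{58}{3} + 18\right) = 13 \left(- \frac{4}{3}\right) = - \frac{52}{3}$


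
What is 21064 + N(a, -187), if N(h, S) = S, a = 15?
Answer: 20877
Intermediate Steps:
21064 + N(a, -187) = 21064 - 187 = 20877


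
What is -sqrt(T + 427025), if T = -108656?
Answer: -sqrt(318369) ≈ -564.24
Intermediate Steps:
-sqrt(T + 427025) = -sqrt(-108656 + 427025) = -sqrt(318369)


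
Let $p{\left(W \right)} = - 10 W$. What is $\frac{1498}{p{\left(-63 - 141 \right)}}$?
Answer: $\frac{749}{1020} \approx 0.73431$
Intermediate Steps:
$\frac{1498}{p{\left(-63 - 141 \right)}} = \frac{1498}{\left(-10\right) \left(-63 - 141\right)} = \frac{1498}{\left(-10\right) \left(-204\right)} = \frac{1498}{2040} = 1498 \cdot \frac{1}{2040} = \frac{749}{1020}$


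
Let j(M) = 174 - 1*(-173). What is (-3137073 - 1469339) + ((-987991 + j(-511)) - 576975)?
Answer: -6171031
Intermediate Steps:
j(M) = 347 (j(M) = 174 + 173 = 347)
(-3137073 - 1469339) + ((-987991 + j(-511)) - 576975) = (-3137073 - 1469339) + ((-987991 + 347) - 576975) = -4606412 + (-987644 - 576975) = -4606412 - 1564619 = -6171031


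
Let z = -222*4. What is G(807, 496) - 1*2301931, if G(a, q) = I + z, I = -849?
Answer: -2303668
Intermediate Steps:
z = -888
G(a, q) = -1737 (G(a, q) = -849 - 888 = -1737)
G(807, 496) - 1*2301931 = -1737 - 1*2301931 = -1737 - 2301931 = -2303668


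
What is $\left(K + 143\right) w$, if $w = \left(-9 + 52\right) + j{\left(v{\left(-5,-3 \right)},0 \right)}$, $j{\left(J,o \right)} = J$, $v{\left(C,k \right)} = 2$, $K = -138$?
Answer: $225$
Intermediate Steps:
$w = 45$ ($w = \left(-9 + 52\right) + 2 = 43 + 2 = 45$)
$\left(K + 143\right) w = \left(-138 + 143\right) 45 = 5 \cdot 45 = 225$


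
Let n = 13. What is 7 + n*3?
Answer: 46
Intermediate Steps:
7 + n*3 = 7 + 13*3 = 7 + 39 = 46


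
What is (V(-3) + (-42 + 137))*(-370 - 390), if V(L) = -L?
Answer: -74480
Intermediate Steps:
(V(-3) + (-42 + 137))*(-370 - 390) = (-1*(-3) + (-42 + 137))*(-370 - 390) = (3 + 95)*(-760) = 98*(-760) = -74480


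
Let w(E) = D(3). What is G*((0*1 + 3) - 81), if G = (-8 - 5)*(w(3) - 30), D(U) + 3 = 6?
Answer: -27378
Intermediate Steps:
D(U) = 3 (D(U) = -3 + 6 = 3)
w(E) = 3
G = 351 (G = (-8 - 5)*(3 - 30) = -13*(-27) = 351)
G*((0*1 + 3) - 81) = 351*((0*1 + 3) - 81) = 351*((0 + 3) - 81) = 351*(3 - 81) = 351*(-78) = -27378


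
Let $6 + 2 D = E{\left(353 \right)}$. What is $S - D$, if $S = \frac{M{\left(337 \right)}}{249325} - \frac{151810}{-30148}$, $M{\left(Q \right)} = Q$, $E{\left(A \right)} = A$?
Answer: $- \frac{316569651056}{1879162525} \approx -168.46$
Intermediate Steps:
$D = \frac{347}{2}$ ($D = -3 + \frac{1}{2} \cdot 353 = -3 + \frac{353}{2} = \frac{347}{2} \approx 173.5$)
$S = \frac{18930094063}{3758325050}$ ($S = \frac{337}{249325} - \frac{151810}{-30148} = 337 \cdot \frac{1}{249325} - - \frac{75905}{15074} = \frac{337}{249325} + \frac{75905}{15074} = \frac{18930094063}{3758325050} \approx 5.0368$)
$S - D = \frac{18930094063}{3758325050} - \frac{347}{2} = - \frac{316569651056}{1879162525}$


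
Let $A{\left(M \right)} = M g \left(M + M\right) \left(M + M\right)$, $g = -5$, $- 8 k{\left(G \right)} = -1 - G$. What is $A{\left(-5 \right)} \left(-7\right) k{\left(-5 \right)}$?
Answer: $8750$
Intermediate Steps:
$k{\left(G \right)} = \frac{1}{8} + \frac{G}{8}$ ($k{\left(G \right)} = - \frac{-1 - G}{8} = \frac{1}{8} + \frac{G}{8}$)
$A{\left(M \right)} = - 20 M^{3}$ ($A{\left(M \right)} = M \left(-5\right) \left(M + M\right) \left(M + M\right) = - 5 M 2 M 2 M = - 5 M 4 M^{2} = - 20 M^{3}$)
$A{\left(-5 \right)} \left(-7\right) k{\left(-5 \right)} = - 20 \left(-5\right)^{3} \left(-7\right) \left(\frac{1}{8} + \frac{1}{8} \left(-5\right)\right) = \left(-20\right) \left(-125\right) \left(-7\right) \left(\frac{1}{8} - \frac{5}{8}\right) = 2500 \left(-7\right) \left(- \frac{1}{2}\right) = \left(-17500\right) \left(- \frac{1}{2}\right) = 8750$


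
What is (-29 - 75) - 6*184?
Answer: -1208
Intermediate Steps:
(-29 - 75) - 6*184 = -104 - 1104 = -1208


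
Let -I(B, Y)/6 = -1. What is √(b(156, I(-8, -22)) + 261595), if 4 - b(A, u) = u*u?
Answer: √261563 ≈ 511.43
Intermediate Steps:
I(B, Y) = 6 (I(B, Y) = -6*(-1) = 6)
b(A, u) = 4 - u² (b(A, u) = 4 - u*u = 4 - u²)
√(b(156, I(-8, -22)) + 261595) = √((4 - 1*6²) + 261595) = √((4 - 1*36) + 261595) = √((4 - 36) + 261595) = √(-32 + 261595) = √261563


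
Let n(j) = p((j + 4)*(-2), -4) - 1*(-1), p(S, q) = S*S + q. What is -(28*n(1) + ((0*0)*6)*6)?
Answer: -2716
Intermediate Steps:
p(S, q) = q + S**2 (p(S, q) = S**2 + q = q + S**2)
n(j) = -3 + (-8 - 2*j)**2 (n(j) = (-4 + ((j + 4)*(-2))**2) - 1*(-1) = (-4 + ((4 + j)*(-2))**2) + 1 = (-4 + (-8 - 2*j)**2) + 1 = -3 + (-8 - 2*j)**2)
-(28*n(1) + ((0*0)*6)*6) = -(28*(-3 + 4*(4 + 1)**2) + ((0*0)*6)*6) = -(28*(-3 + 4*5**2) + (0*6)*6) = -(28*(-3 + 4*25) + 0*6) = -(28*(-3 + 100) + 0) = -(28*97 + 0) = -(2716 + 0) = -1*2716 = -2716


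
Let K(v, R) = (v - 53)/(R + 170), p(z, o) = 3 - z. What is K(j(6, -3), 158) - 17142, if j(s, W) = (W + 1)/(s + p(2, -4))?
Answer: -39358405/2296 ≈ -17142.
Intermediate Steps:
j(s, W) = (1 + W)/(1 + s) (j(s, W) = (W + 1)/(s + (3 - 1*2)) = (1 + W)/(s + (3 - 2)) = (1 + W)/(s + 1) = (1 + W)/(1 + s))
K(v, R) = (-53 + v)/(170 + R)
K(j(6, -3), 158) - 17142 = (-53 + (1 - 3)/(1 + 6))/(170 + 158) - 17142 = (-53 - 2/7)/328 - 17142 = (1/328)*(-373/7) - 17142 = -373/2296 - 17142 = -39358405/2296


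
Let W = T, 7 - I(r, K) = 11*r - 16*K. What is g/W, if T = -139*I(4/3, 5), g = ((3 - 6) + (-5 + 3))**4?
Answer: -1875/30163 ≈ -0.062162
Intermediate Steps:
I(r, K) = 7 - 11*r + 16*K (I(r, K) = 7 - (11*r - 16*K) = 7 - (-16*K + 11*r) = 7 + (-11*r + 16*K) = 7 - 11*r + 16*K)
g = 625 (g = (-3 - 2)**4 = (-5)**4 = 625)
T = -30163/3 (T = -139*(7 - 44/3 + 16*5) = -139*(7 - 44/3 + 80) = -139*217/3 = -30163/3 ≈ -10054.)
W = -30163/3 ≈ -10054.
g/W = 625/(-30163/3) = 625*(-3/30163) = -1875/30163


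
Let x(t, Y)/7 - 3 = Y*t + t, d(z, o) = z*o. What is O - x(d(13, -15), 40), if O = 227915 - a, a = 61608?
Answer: 222251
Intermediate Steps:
O = 166307 (O = 227915 - 1*61608 = 227915 - 61608 = 166307)
d(z, o) = o*z
x(t, Y) = 21 + 7*t + 7*Y*t (x(t, Y) = 21 + 7*(Y*t + t) = 21 + 7*(t + Y*t) = 21 + (7*t + 7*Y*t) = 21 + 7*t + 7*Y*t)
O - x(d(13, -15), 40) = 166307 - (21 + 7*(-15*13) + 7*40*(-15*13)) = 166307 - (21 + 7*(-195) + 7*40*(-195)) = 166307 - (21 - 1365 - 54600) = 166307 - 1*(-55944) = 166307 + 55944 = 222251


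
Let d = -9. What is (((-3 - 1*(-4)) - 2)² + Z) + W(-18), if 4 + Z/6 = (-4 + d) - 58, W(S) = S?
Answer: -467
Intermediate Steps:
Z = -450 (Z = -24 + 6*((-4 - 9) - 58) = -24 + 6*(-13 - 58) = -24 + 6*(-71) = -24 - 426 = -450)
(((-3 - 1*(-4)) - 2)² + Z) + W(-18) = (((-3 - 1*(-4)) - 2)² - 450) - 18 = (((-3 + 4) - 2)² - 450) - 18 = ((1 - 2)² - 450) - 18 = ((-1)² - 450) - 18 = (1 - 450) - 18 = -449 - 18 = -467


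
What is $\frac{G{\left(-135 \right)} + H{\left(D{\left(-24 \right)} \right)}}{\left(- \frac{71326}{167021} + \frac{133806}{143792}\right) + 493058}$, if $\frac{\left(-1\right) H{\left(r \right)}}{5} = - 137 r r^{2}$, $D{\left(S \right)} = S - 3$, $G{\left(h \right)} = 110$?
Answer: $- \frac{32380542805792984}{1184143286733039} \approx -27.345$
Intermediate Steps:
$D{\left(S \right)} = -3 + S$
$H{\left(r \right)} = 685 r^{3}$ ($H{\left(r \right)} = - 5 - 137 r r^{2} = - 5 \left(- 137 r^{3}\right) = 685 r^{3}$)
$\frac{G{\left(-135 \right)} + H{\left(D{\left(-24 \right)} \right)}}{\left(- \frac{71326}{167021} + \frac{133806}{143792}\right) + 493058} = \frac{110 + 685 \left(-3 - 24\right)^{3}}{\left(- \frac{71326}{167021} + \frac{133806}{143792}\right) + 493058} = \frac{110 + 685 \left(-27\right)^{3}}{\left(\left(-71326\right) \frac{1}{167021} + 133806 \cdot \frac{1}{143792}\right) + 493058} = \frac{110 + 685 \left(-19683\right)}{\left(- \frac{71326}{167021} + \frac{66903}{71896}\right) + 493058} = \frac{110 - 13482855}{\frac{6046151867}{12008141816} + 493058} = - \frac{13482745}{\frac{5920716433665195}{12008141816}} = \left(-13482745\right) \frac{12008141816}{5920716433665195} = - \frac{32380542805792984}{1184143286733039}$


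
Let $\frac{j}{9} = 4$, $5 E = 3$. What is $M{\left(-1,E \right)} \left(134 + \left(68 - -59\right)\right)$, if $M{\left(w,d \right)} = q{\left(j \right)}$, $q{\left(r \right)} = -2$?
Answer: $-522$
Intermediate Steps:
$E = \frac{3}{5}$ ($E = \frac{1}{5} \cdot 3 = \frac{3}{5} \approx 0.6$)
$j = 36$ ($j = 9 \cdot 4 = 36$)
$M{\left(w,d \right)} = -2$
$M{\left(-1,E \right)} \left(134 + \left(68 - -59\right)\right) = - 2 \left(134 + \left(68 - -59\right)\right) = - 2 \left(134 + \left(68 + 59\right)\right) = - 2 \left(134 + 127\right) = \left(-2\right) 261 = -522$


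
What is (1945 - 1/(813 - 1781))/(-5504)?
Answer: -1882761/5327872 ≈ -0.35338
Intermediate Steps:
(1945 - 1/(813 - 1781))/(-5504) = (1945 - 1/(-968))*(-1/5504) = (1945 - 1*(-1/968))*(-1/5504) = (1945 + 1/968)*(-1/5504) = (1882761/968)*(-1/5504) = -1882761/5327872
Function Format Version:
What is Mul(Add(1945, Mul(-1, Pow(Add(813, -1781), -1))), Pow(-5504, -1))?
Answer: Rational(-1882761, 5327872) ≈ -0.35338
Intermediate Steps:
Mul(Add(1945, Mul(-1, Pow(Add(813, -1781), -1))), Pow(-5504, -1)) = Mul(Add(1945, Mul(-1, Pow(-968, -1))), Rational(-1, 5504)) = Mul(Add(1945, Mul(-1, Rational(-1, 968))), Rational(-1, 5504)) = Mul(Add(1945, Rational(1, 968)), Rational(-1, 5504)) = Mul(Rational(1882761, 968), Rational(-1, 5504)) = Rational(-1882761, 5327872)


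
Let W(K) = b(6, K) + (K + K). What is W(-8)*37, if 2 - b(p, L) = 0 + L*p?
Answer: 1258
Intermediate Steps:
b(p, L) = 2 - L*p (b(p, L) = 2 - (0 + L*p) = 2 - L*p)
W(K) = 2 - 4*K (W(K) = (2 - 1*K*6) + (K + K) = (2 - 6*K) + 2*K = 2 - 4*K)
W(-8)*37 = (2 - 4*(-8))*37 = (2 + 32)*37 = 34*37 = 1258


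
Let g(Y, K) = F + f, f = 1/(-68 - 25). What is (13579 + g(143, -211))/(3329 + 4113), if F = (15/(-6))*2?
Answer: 1262381/692106 ≈ 1.8240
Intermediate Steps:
F = -5 (F = (15*(-1/6))*2 = -5/2*2 = -5)
f = -1/93 (f = 1/(-93) = -1/93 ≈ -0.010753)
g(Y, K) = -466/93 (g(Y, K) = -5 - 1/93 = -466/93)
(13579 + g(143, -211))/(3329 + 4113) = (13579 - 466/93)/(3329 + 4113) = (1262381/93)/7442 = (1262381/93)*(1/7442) = 1262381/692106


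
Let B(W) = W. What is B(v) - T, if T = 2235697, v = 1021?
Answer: -2234676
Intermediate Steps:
B(v) - T = 1021 - 1*2235697 = 1021 - 2235697 = -2234676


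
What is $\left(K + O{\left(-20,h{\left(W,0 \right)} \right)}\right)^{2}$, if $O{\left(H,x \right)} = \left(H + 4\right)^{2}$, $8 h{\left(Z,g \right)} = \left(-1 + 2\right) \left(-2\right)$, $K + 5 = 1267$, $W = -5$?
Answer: $2304324$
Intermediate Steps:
$K = 1262$ ($K = -5 + 1267 = 1262$)
$h{\left(Z,g \right)} = - \frac{1}{4}$ ($h{\left(Z,g \right)} = \frac{\left(-1 + 2\right) \left(-2\right)}{8} = \frac{1 \left(-2\right)}{8} = \frac{1}{8} \left(-2\right) = - \frac{1}{4}$)
$O{\left(H,x \right)} = \left(4 + H\right)^{2}$
$\left(K + O{\left(-20,h{\left(W,0 \right)} \right)}\right)^{2} = \left(1262 + \left(4 - 20\right)^{2}\right)^{2} = \left(1262 + \left(-16\right)^{2}\right)^{2} = \left(1262 + 256\right)^{2} = 1518^{2} = 2304324$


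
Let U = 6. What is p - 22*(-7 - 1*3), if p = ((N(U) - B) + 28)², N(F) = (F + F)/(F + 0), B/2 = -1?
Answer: 1244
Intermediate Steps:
B = -2 (B = 2*(-1) = -2)
N(F) = 2 (N(F) = (2*F)/F = 2)
p = 1024 (p = ((2 - 1*(-2)) + 28)² = ((2 + 2) + 28)² = (4 + 28)² = 32² = 1024)
p - 22*(-7 - 1*3) = 1024 - 22*(-7 - 1*3) = 1024 - 22*(-7 - 3) = 1024 - 22*(-10) = 1024 + 220 = 1244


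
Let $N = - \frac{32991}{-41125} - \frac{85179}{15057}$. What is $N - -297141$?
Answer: $\frac{8761542084797}{29486625} \approx 2.9714 \cdot 10^{5}$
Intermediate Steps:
$N = - \frac{143154328}{29486625}$ ($N = \left(-32991\right) \left(- \frac{1}{41125}\right) - \frac{28393}{5019} = \frac{4713}{5875} - \frac{28393}{5019} = - \frac{143154328}{29486625} \approx -4.8549$)
$N - -297141 = - \frac{143154328}{29486625} - -297141 = - \frac{143154328}{29486625} + 297141 = \frac{8761542084797}{29486625}$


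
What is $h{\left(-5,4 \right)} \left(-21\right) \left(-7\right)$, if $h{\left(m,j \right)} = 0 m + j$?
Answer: $588$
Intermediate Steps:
$h{\left(m,j \right)} = j$ ($h{\left(m,j \right)} = 0 + j = j$)
$h{\left(-5,4 \right)} \left(-21\right) \left(-7\right) = 4 \left(-21\right) \left(-7\right) = \left(-84\right) \left(-7\right) = 588$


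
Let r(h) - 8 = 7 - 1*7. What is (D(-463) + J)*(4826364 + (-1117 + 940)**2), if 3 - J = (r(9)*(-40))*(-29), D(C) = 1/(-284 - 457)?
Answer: -11131011655598/247 ≈ -4.5065e+10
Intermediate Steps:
r(h) = 8 (r(h) = 8 + (7 - 1*7) = 8 + (7 - 7) = 8 + 0 = 8)
D(C) = -1/741 (D(C) = 1/(-741) = -1/741)
J = -9277 (J = 3 - 8*(-40)*(-29) = 3 - (-320)*(-29) = 3 - 1*9280 = 3 - 9280 = -9277)
(D(-463) + J)*(4826364 + (-1117 + 940)**2) = (-1/741 - 9277)*(4826364 + (-1117 + 940)**2) = -6874258*(4826364 + (-177)**2)/741 = -6874258*(4826364 + 31329)/741 = -6874258/741*4857693 = -11131011655598/247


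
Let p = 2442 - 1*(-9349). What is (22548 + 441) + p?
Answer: 34780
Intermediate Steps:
p = 11791 (p = 2442 + 9349 = 11791)
(22548 + 441) + p = (22548 + 441) + 11791 = 22989 + 11791 = 34780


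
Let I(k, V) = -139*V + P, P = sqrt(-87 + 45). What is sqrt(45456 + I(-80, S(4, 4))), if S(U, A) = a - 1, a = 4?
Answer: sqrt(45039 + I*sqrt(42)) ≈ 212.22 + 0.015*I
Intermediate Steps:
S(U, A) = 3 (S(U, A) = 4 - 1 = 3)
P = I*sqrt(42) (P = sqrt(-42) = I*sqrt(42) ≈ 6.4807*I)
I(k, V) = -139*V + I*sqrt(42)
sqrt(45456 + I(-80, S(4, 4))) = sqrt(45456 + (-139*3 + I*sqrt(42))) = sqrt(45456 + (-417 + I*sqrt(42))) = sqrt(45039 + I*sqrt(42))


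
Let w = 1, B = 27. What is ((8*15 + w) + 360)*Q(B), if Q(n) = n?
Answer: 12987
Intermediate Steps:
((8*15 + w) + 360)*Q(B) = ((8*15 + 1) + 360)*27 = ((120 + 1) + 360)*27 = (121 + 360)*27 = 481*27 = 12987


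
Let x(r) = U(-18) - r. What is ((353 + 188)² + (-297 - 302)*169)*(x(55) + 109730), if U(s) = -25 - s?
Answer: 20995938600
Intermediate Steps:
x(r) = -7 - r (x(r) = (-25 - 1*(-18)) - r = (-25 + 18) - r = -7 - r)
((353 + 188)² + (-297 - 302)*169)*(x(55) + 109730) = ((353 + 188)² + (-297 - 302)*169)*((-7 - 1*55) + 109730) = (541² - 599*169)*((-7 - 55) + 109730) = (292681 - 101231)*(-62 + 109730) = 191450*109668 = 20995938600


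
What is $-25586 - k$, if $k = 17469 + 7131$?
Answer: $-50186$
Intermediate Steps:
$k = 24600$
$-25586 - k = -25586 - 24600 = -50186$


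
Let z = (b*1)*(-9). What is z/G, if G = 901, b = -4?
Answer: 36/901 ≈ 0.039956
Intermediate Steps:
z = 36 (z = -4*1*(-9) = -4*(-9) = 36)
z/G = 36/901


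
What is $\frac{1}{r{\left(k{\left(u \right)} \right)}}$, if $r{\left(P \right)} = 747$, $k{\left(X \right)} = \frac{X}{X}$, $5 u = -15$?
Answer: $\frac{1}{747} \approx 0.0013387$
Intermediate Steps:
$u = -3$ ($u = \frac{1}{5} \left(-15\right) = -3$)
$k{\left(X \right)} = 1$
$\frac{1}{r{\left(k{\left(u \right)} \right)}} = \frac{1}{747}$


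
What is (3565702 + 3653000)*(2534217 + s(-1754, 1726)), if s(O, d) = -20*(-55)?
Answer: 18301697898534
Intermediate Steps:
s(O, d) = 1100
(3565702 + 3653000)*(2534217 + s(-1754, 1726)) = (3565702 + 3653000)*(2534217 + 1100) = 7218702*2535317 = 18301697898534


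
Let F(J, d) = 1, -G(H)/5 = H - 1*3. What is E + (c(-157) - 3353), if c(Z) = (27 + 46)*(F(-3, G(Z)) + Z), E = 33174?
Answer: 18433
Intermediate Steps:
G(H) = 15 - 5*H (G(H) = -5*(H - 1*3) = -5*(H - 3) = -5*(-3 + H) = 15 - 5*H)
c(Z) = 73 + 73*Z (c(Z) = (27 + 46)*(1 + Z) = 73*(1 + Z) = 73 + 73*Z)
E + (c(-157) - 3353) = 33174 + ((73 + 73*(-157)) - 3353) = 33174 + ((73 - 11461) - 3353) = 33174 + (-11388 - 3353) = 33174 - 14741 = 18433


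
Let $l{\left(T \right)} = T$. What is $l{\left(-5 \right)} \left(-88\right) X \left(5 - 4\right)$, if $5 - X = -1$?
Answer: $2640$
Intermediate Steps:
$X = 6$ ($X = 5 - -1 = 5 + 1 = 6$)
$l{\left(-5 \right)} \left(-88\right) X \left(5 - 4\right) = \left(-5\right) \left(-88\right) 6 \left(5 - 4\right) = 440 \cdot 6 \cdot 1 = 440 \cdot 6 = 2640$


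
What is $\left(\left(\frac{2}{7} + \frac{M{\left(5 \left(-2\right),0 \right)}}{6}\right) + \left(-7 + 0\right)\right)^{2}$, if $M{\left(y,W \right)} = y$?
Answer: $\frac{30976}{441} \approx 70.24$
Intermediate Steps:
$\left(\left(\frac{2}{7} + \frac{M{\left(5 \left(-2\right),0 \right)}}{6}\right) + \left(-7 + 0\right)\right)^{2} = \left(\left(\frac{2}{7} + \frac{5 \left(-2\right)}{6}\right) + \left(-7 + 0\right)\right)^{2} = \left(\left(2 \cdot \frac{1}{7} - \frac{5}{3}\right) - 7\right)^{2} = \left(\left(\frac{2}{7} - \frac{5}{3}\right) - 7\right)^{2} = \left(- \frac{29}{21} - 7\right)^{2} = \left(- \frac{176}{21}\right)^{2} = \frac{30976}{441}$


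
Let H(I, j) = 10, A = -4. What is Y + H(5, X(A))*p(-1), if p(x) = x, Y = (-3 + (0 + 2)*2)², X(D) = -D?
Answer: -9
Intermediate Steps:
Y = 1 (Y = (-3 + 2*2)² = (-3 + 4)² = 1² = 1)
Y + H(5, X(A))*p(-1) = 1 + 10*(-1) = 1 - 10 = -9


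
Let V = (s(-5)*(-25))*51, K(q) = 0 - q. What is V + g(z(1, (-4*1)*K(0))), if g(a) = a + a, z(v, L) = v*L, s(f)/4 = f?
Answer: 25500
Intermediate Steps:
K(q) = -q
s(f) = 4*f
z(v, L) = L*v
g(a) = 2*a
V = 25500 (V = ((4*(-5))*(-25))*51 = -20*(-25)*51 = 500*51 = 25500)
V + g(z(1, (-4*1)*K(0))) = 25500 + 2*(((-4*1)*(-1*0))*1) = 25500 + 2*(-4*0*1) = 25500 + 2*(0*1) = 25500 + 2*0 = 25500 + 0 = 25500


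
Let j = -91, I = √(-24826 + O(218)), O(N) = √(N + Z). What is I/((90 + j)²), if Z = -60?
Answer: √(-24826 + √158) ≈ 157.52*I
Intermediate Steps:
O(N) = √(-60 + N) (O(N) = √(N - 60) = √(-60 + N))
I = √(-24826 + √158) (I = √(-24826 + √(-60 + 218)) = √(-24826 + √158) ≈ 157.52*I)
I/((90 + j)²) = √(-24826 + √158)/((90 - 91)²) = √(-24826 + √158)/((-1)²) = √(-24826 + √158)/1 = √(-24826 + √158)*1 = √(-24826 + √158)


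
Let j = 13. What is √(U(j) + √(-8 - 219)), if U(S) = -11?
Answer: √(-11 + I*√227) ≈ 1.9564 + 3.8506*I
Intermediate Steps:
√(U(j) + √(-8 - 219)) = √(-11 + √(-8 - 219)) = √(-11 + √(-227)) = √(-11 + I*√227)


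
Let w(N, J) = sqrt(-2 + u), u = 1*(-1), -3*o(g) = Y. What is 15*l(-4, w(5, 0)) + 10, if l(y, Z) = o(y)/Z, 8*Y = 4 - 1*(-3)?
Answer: 10 + 35*I*sqrt(3)/24 ≈ 10.0 + 2.5259*I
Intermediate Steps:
Y = 7/8 (Y = (4 - 1*(-3))/8 = (4 + 3)/8 = (1/8)*7 = 7/8 ≈ 0.87500)
o(g) = -7/24 (o(g) = -1/3*7/8 = -7/24)
u = -1
w(N, J) = I*sqrt(3) (w(N, J) = sqrt(-2 - 1) = sqrt(-3) = I*sqrt(3))
l(y, Z) = -7/(24*Z)
15*l(-4, w(5, 0)) + 10 = 15*(-7*(-I*sqrt(3)/3)/24) + 10 = 15*(-(-7)*I*sqrt(3)/72) + 10 = 15*(7*I*sqrt(3)/72) + 10 = 35*I*sqrt(3)/24 + 10 = 10 + 35*I*sqrt(3)/24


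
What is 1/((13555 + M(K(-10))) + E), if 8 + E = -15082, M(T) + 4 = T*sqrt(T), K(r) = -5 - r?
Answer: -1539/2368396 - 5*sqrt(5)/2368396 ≈ -0.00065453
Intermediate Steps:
M(T) = -4 + T**(3/2) (M(T) = -4 + T*sqrt(T) = -4 + T**(3/2))
E = -15090 (E = -8 - 15082 = -15090)
1/((13555 + M(K(-10))) + E) = 1/((13555 + (-4 + (-5 - 1*(-10))**(3/2))) - 15090) = 1/((13555 + (-4 + (-5 + 10)**(3/2))) - 15090) = 1/((13555 + (-4 + 5**(3/2))) - 15090) = 1/((13555 + (-4 + 5*sqrt(5))) - 15090) = 1/((13551 + 5*sqrt(5)) - 15090) = 1/(-1539 + 5*sqrt(5))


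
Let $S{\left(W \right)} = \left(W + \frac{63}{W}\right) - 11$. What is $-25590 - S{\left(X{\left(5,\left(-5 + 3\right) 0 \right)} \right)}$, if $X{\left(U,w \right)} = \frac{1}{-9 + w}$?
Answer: $- \frac{225107}{9} \approx -25012.0$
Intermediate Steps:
$S{\left(W \right)} = -11 + W + \frac{63}{W}$
$-25590 - S{\left(X{\left(5,\left(-5 + 3\right) 0 \right)} \right)} = -25590 - \left(-11 + \frac{1}{-9 + \left(-5 + 3\right) 0} + \frac{63}{\frac{1}{-9 + \left(-5 + 3\right) 0}}\right) = -25590 - \left(-11 + \frac{1}{-9 - 0} + \frac{63}{\frac{1}{-9 - 0}}\right) = -25590 - \left(-11 + \frac{1}{-9 + 0} + \frac{63}{\frac{1}{-9 + 0}}\right) = -25590 - \left(-11 + \frac{1}{-9} + \frac{63}{\frac{1}{-9}}\right) = -25590 - \left(-11 - \frac{1}{9} + \frac{63}{- \frac{1}{9}}\right) = -25590 - \left(-11 - \frac{1}{9} + 63 \left(-9\right)\right) = -25590 - \left(-11 - \frac{1}{9} - 567\right) = -25590 - - \frac{5203}{9} = -25590 + \frac{5203}{9} = - \frac{225107}{9}$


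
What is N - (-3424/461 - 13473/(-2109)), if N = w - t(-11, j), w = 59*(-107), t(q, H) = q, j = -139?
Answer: -2042034345/324083 ≈ -6301.0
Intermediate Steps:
w = -6313
N = -6302 (N = -6313 - 1*(-11) = -6313 + 11 = -6302)
N - (-3424/461 - 13473/(-2109)) = -6302 - (-3424/461 - 13473/(-2109)) = -6302 - (-3424*1/461 - 13473*(-1/2109)) = -6302 - (-3424/461 + 4491/703) = -6302 - 1*(-336721/324083) = -6302 + 336721/324083 = -2042034345/324083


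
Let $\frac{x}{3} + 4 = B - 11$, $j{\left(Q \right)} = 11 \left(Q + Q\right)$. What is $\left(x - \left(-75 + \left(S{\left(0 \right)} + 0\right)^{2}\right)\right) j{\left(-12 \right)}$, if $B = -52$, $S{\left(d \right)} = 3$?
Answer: $35640$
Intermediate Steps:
$j{\left(Q \right)} = 22 Q$ ($j{\left(Q \right)} = 11 \cdot 2 Q = 22 Q$)
$x = -201$ ($x = -12 + 3 \left(-52 - 11\right) = -12 + 3 \left(-63\right) = -12 - 189 = -201$)
$\left(x - \left(-75 + \left(S{\left(0 \right)} + 0\right)^{2}\right)\right) j{\left(-12 \right)} = \left(-201 + \left(75 - \left(3 + 0\right)^{2}\right)\right) 22 \left(-12\right) = \left(-201 + \left(75 - 3^{2}\right)\right) \left(-264\right) = \left(-201 + \left(75 - 9\right)\right) \left(-264\right) = \left(-201 + 66\right) \left(-264\right) = \left(-135\right) \left(-264\right) = 35640$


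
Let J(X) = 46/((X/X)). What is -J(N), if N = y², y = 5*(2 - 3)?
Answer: -46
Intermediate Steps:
y = -5 (y = 5*(-1) = -5)
N = 25 (N = (-5)² = 25)
J(X) = 46 (J(X) = 46/1 = 46*1 = 46)
-J(N) = -1*46 = -46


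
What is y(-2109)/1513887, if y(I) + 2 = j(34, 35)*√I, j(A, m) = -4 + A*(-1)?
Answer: -2/1513887 - 38*I*√2109/1513887 ≈ -1.3211e-6 - 0.0011527*I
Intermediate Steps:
j(A, m) = -4 - A
y(I) = -2 - 38*√I (y(I) = -2 + (-4 - 1*34)*√I = -2 + (-4 - 34)*√I = -2 - 38*√I)
y(-2109)/1513887 = (-2 - 38*I*√2109)/1513887 = (-2 - 38*I*√2109)*(1/1513887) = -2/1513887 - 38*I*√2109/1513887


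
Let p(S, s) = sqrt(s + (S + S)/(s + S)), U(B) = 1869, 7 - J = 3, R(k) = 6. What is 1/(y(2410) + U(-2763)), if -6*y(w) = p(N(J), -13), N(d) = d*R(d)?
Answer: 740124/1383291851 + 6*I*sqrt(1045)/1383291851 ≈ 0.00053505 + 1.4022e-7*I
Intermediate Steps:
J = 4 (J = 7 - 1*3 = 7 - 3 = 4)
N(d) = 6*d (N(d) = d*6 = 6*d)
p(S, s) = sqrt(s + 2*S/(S + s)) (p(S, s) = sqrt(s + (2*S)/(S + s)) = sqrt(s + 2*S/(S + s)))
y(w) = -I*sqrt(1045)/66 (y(w) = -sqrt(2*(6*4) - 13*(6*4 - 13))/sqrt(6*4 - 13)/6 = -sqrt(2*24 - 13*(24 - 13))/sqrt(24 - 13)/6 = -sqrt(11)*sqrt(48 - 13*11)/11/6 = -sqrt(11)*sqrt(48 - 143)/11/6 = -I*sqrt(1045)/11/6 = -I*sqrt(1045)/66)
1/(y(2410) + U(-2763)) = 1/(-I*sqrt(1045)/66 + 1869) = 1/(1869 - I*sqrt(1045)/66)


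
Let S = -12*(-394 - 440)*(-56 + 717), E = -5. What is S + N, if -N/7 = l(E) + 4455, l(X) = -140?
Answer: 6585083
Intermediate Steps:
N = -30205 (N = -7*(-140 + 4455) = -7*4315 = -30205)
S = 6615288 (S = -(-10008)*661 = -12*(-551274) = 6615288)
S + N = 6615288 - 30205 = 6585083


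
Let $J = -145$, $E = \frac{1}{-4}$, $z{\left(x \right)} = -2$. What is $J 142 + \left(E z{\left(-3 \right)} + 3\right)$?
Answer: $- \frac{41173}{2} \approx -20587.0$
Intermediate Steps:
$E = - \frac{1}{4} \approx -0.25$
$J 142 + \left(E z{\left(-3 \right)} + 3\right) = \left(-145\right) 142 + \left(\left(- \frac{1}{4}\right) \left(-2\right) + 3\right) = -20590 + \left(\frac{1}{2} + 3\right) = -20590 + \frac{7}{2} = - \frac{41173}{2}$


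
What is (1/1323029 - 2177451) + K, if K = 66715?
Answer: -2792564939343/1323029 ≈ -2.1107e+6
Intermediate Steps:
(1/1323029 - 2177451) + K = (1/1323029 - 2177451) + 66715 = -2880830819078/1323029 + 66715 = -2792564939343/1323029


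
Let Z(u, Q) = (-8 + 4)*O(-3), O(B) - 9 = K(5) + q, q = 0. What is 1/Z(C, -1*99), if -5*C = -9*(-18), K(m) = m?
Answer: -1/56 ≈ -0.017857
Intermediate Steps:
C = -162/5 (C = -(-9)*(-18)/5 = -1/5*162 = -162/5 ≈ -32.400)
O(B) = 14 (O(B) = 9 + (5 + 0) = 9 + 5 = 14)
Z(u, Q) = -56 (Z(u, Q) = (-8 + 4)*14 = -4*14 = -56)
1/Z(C, -1*99) = 1/(-56) = -1/56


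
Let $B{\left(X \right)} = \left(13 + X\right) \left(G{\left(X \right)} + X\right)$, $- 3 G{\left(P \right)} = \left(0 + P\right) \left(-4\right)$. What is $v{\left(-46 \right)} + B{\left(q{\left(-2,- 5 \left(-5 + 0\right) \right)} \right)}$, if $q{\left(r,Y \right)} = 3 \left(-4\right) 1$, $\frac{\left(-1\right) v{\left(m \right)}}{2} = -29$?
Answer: $30$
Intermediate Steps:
$G{\left(P \right)} = \frac{4 P}{3}$ ($G{\left(P \right)} = - \frac{\left(0 + P\right) \left(-4\right)}{3} = - \frac{P \left(-4\right)}{3} = - \frac{\left(-4\right) P}{3} = \frac{4 P}{3}$)
$v{\left(m \right)} = 58$ ($v{\left(m \right)} = \left(-2\right) \left(-29\right) = 58$)
$q{\left(r,Y \right)} = -12$ ($q{\left(r,Y \right)} = \left(-12\right) 1 = -12$)
$B{\left(X \right)} = \frac{7 X \left(13 + X\right)}{3}$ ($B{\left(X \right)} = \left(13 + X\right) \left(\frac{4 X}{3} + X\right) = \left(13 + X\right) \frac{7 X}{3} = \frac{7 X \left(13 + X\right)}{3}$)
$v{\left(-46 \right)} + B{\left(q{\left(-2,- 5 \left(-5 + 0\right) \right)} \right)} = 58 + \frac{7}{3} \left(-12\right) \left(13 - 12\right) = 58 + \frac{7}{3} \left(-12\right) 1 = 58 - 28 = 30$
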